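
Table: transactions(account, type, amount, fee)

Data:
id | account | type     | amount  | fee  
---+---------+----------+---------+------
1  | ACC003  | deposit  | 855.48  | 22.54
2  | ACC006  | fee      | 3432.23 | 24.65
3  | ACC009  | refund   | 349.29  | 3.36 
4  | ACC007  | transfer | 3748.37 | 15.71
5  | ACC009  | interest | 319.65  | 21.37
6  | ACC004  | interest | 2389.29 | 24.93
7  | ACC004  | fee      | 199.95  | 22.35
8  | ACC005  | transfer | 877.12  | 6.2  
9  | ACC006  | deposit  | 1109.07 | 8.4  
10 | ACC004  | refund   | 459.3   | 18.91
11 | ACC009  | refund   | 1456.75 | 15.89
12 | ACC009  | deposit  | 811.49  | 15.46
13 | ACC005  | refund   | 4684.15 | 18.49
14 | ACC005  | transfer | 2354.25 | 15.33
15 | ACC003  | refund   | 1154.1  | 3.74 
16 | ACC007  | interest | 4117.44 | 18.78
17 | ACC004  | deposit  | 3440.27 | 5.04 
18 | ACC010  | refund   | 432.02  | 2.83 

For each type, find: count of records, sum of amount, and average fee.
SELECT type,
       COUNT(*) as cnt,
       SUM(amount) as total_amount,
       AVG(fee) as avg_fee
FROM transactions
GROUP BY type

Result:
  deposit: 4 records, 6216.31 total amount, 12.86 avg fee
  fee: 2 records, 3632.18 total amount, 23.50 avg fee
  interest: 3 records, 6826.38 total amount, 21.69 avg fee
  refund: 6 records, 8535.61 total amount, 10.54 avg fee
  transfer: 3 records, 6979.74 total amount, 12.41 avg fee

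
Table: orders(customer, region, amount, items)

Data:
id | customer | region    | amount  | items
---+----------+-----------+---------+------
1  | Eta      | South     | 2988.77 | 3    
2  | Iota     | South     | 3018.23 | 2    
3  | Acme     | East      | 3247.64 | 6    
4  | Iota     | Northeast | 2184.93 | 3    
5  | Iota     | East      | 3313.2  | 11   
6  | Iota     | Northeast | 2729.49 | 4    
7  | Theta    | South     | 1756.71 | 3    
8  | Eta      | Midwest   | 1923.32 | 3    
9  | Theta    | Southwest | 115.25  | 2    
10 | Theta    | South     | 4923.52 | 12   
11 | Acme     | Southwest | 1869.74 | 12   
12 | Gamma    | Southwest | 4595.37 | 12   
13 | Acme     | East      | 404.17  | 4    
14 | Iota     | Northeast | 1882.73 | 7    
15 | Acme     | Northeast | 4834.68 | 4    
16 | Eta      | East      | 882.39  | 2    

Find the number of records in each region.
SELECT region, COUNT(*) as count
FROM orders
GROUP BY region

Result:
  East: 4
  Midwest: 1
  Northeast: 4
  South: 4
  Southwest: 3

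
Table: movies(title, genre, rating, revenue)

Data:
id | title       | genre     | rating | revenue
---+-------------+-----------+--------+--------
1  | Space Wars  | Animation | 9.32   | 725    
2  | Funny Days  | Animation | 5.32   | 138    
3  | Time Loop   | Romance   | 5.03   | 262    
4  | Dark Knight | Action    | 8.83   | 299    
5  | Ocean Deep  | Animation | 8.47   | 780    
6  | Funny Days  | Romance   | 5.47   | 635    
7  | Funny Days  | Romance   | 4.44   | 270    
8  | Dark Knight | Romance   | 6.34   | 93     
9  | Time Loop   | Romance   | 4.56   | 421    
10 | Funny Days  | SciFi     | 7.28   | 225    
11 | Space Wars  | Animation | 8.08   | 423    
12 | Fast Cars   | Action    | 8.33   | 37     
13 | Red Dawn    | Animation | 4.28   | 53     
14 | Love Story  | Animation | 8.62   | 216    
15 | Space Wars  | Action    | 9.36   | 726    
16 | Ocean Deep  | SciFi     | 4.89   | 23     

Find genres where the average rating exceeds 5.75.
SELECT genre, AVG(rating)
FROM movies
GROUP BY genre
HAVING AVG(rating) > 5.75

Result:
  Action: avg=8.84
  Animation: avg=7.35
  SciFi: avg=6.09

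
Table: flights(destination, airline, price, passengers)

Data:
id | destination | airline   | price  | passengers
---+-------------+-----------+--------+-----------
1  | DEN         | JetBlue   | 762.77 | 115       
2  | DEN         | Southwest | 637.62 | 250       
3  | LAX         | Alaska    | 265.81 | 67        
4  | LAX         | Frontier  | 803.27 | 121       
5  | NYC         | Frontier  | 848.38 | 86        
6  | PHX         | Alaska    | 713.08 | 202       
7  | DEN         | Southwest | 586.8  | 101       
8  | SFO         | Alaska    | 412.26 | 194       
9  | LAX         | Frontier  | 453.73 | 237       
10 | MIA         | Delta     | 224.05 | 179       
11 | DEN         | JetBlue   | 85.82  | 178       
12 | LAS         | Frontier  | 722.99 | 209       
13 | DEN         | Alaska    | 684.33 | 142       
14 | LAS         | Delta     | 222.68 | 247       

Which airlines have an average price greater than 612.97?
SELECT airline, AVG(price)
FROM flights
GROUP BY airline
HAVING AVG(price) > 612.97

Result:
  Frontier: avg=707.09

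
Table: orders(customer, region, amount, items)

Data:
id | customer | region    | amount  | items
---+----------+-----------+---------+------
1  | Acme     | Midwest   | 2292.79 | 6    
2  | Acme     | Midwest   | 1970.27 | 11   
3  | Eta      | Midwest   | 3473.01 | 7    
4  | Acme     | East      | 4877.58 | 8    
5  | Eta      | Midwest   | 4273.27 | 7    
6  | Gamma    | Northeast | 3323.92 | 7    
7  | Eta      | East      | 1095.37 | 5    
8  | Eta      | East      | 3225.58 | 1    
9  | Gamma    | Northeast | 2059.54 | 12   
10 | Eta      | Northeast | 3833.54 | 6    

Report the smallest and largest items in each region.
SELECT region, MIN(items), MAX(items)
FROM orders
GROUP BY region

Result:
  East: min=1, max=8
  Midwest: min=6, max=11
  Northeast: min=6, max=12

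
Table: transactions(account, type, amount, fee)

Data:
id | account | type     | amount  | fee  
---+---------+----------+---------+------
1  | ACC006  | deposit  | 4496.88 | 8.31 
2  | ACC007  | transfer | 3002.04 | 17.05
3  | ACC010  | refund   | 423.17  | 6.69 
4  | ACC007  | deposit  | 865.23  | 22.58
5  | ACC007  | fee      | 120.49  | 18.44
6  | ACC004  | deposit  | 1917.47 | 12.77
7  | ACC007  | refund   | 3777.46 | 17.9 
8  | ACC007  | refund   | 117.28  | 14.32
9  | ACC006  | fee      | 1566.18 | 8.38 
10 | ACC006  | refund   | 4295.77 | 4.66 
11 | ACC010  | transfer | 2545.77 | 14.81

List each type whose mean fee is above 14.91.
SELECT type, AVG(fee)
FROM transactions
GROUP BY type
HAVING AVG(fee) > 14.91

Result:
  transfer: avg=15.93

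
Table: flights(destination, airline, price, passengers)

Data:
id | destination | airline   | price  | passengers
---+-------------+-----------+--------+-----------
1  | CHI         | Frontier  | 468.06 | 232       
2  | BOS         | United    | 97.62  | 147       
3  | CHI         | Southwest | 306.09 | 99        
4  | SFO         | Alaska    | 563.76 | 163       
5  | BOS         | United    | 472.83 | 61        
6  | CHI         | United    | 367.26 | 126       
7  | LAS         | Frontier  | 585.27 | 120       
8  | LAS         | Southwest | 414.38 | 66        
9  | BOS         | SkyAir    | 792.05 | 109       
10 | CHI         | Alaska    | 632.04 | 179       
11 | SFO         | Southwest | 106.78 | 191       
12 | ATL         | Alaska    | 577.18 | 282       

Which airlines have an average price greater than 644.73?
SELECT airline, AVG(price)
FROM flights
GROUP BY airline
HAVING AVG(price) > 644.73

Result:
  SkyAir: avg=792.05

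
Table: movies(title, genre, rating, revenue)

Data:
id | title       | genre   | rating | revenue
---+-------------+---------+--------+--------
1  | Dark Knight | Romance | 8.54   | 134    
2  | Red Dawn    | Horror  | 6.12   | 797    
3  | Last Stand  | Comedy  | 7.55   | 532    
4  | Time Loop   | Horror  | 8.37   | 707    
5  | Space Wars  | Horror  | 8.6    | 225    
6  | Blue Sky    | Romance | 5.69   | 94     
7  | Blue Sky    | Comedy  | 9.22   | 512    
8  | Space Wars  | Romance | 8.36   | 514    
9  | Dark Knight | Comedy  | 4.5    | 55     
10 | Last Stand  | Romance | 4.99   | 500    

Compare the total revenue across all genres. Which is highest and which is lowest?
SELECT genre, SUM(revenue)
FROM movies
GROUP BY genre
ORDER BY SUM(revenue)

All groups:
  Comedy: 1099
  Romance: 1242
  Horror: 1729

Highest: Horror (1729)
Lowest: Comedy (1099)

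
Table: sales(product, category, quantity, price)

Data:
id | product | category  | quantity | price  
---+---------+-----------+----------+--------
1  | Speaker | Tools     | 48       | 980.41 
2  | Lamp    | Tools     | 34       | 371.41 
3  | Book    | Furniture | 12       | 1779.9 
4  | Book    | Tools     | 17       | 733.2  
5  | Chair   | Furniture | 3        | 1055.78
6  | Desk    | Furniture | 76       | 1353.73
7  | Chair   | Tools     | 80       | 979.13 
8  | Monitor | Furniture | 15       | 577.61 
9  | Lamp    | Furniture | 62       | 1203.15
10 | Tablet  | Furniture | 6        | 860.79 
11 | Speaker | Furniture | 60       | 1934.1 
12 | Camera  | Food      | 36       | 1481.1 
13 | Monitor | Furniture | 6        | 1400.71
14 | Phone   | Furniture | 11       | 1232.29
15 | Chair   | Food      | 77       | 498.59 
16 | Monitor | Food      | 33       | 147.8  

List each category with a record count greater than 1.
SELECT category, COUNT(*) as cnt
FROM sales
GROUP BY category
HAVING COUNT(*) > 1

Result:
  Food: 3
  Furniture: 9
  Tools: 4

Note: HAVING filters groups after aggregation, WHERE filters rows before.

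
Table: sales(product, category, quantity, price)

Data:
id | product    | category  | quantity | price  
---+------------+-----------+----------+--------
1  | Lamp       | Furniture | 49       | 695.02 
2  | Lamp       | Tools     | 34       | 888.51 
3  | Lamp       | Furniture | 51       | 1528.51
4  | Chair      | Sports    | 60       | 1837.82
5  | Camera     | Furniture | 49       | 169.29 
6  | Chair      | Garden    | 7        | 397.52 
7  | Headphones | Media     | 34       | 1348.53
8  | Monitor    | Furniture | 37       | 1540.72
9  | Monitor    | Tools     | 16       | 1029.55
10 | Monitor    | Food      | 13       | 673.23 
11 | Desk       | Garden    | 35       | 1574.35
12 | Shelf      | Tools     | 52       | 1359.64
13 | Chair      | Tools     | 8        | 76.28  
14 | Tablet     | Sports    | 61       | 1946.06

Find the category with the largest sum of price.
SELECT category, SUM(price) as val
FROM sales
GROUP BY category
ORDER BY val DESC
LIMIT 1

Result: Furniture with sum(price) = 3933.54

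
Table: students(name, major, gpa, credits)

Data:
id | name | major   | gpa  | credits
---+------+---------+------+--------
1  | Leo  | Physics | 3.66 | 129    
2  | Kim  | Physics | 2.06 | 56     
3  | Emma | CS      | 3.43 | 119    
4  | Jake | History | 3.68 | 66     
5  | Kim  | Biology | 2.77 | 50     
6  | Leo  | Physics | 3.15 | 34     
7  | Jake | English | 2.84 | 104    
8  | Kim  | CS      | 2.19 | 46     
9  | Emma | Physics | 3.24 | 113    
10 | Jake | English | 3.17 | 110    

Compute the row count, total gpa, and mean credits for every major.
SELECT major,
       COUNT(*) as cnt,
       SUM(gpa) as total_gpa,
       AVG(credits) as avg_credits
FROM students
GROUP BY major

Result:
  Biology: 1 records, 2.77 total gpa, 50.00 avg credits
  CS: 2 records, 5.62 total gpa, 82.50 avg credits
  English: 2 records, 6.01 total gpa, 107.00 avg credits
  History: 1 records, 3.68 total gpa, 66.00 avg credits
  Physics: 4 records, 12.11 total gpa, 83.00 avg credits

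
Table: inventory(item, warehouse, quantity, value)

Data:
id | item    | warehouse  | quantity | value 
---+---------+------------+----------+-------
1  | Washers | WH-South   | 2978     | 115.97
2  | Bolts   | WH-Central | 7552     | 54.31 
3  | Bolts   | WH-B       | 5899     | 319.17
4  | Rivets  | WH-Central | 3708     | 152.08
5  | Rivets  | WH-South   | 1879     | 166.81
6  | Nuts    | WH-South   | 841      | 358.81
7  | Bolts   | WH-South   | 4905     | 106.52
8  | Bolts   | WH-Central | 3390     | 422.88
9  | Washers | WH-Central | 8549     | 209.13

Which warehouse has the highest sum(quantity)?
SELECT warehouse, SUM(quantity) as val
FROM inventory
GROUP BY warehouse
ORDER BY val DESC
LIMIT 1

Result: WH-Central with sum(quantity) = 23199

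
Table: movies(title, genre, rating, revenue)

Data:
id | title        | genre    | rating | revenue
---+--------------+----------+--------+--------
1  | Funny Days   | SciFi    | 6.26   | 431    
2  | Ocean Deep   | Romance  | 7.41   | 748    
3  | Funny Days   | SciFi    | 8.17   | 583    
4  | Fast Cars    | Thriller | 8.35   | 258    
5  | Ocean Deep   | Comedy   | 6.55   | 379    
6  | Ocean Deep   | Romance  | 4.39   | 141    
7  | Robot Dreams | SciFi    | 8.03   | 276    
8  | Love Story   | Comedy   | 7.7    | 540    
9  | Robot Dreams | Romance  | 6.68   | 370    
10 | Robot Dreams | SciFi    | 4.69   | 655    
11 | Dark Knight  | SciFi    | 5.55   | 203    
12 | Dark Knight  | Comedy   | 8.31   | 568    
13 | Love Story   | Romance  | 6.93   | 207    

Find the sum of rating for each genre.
SELECT genre, SUM(rating) as result
FROM movies
GROUP BY genre

Result:
  Comedy: 22.56
  Romance: 25.41
  SciFi: 32.70
  Thriller: 8.35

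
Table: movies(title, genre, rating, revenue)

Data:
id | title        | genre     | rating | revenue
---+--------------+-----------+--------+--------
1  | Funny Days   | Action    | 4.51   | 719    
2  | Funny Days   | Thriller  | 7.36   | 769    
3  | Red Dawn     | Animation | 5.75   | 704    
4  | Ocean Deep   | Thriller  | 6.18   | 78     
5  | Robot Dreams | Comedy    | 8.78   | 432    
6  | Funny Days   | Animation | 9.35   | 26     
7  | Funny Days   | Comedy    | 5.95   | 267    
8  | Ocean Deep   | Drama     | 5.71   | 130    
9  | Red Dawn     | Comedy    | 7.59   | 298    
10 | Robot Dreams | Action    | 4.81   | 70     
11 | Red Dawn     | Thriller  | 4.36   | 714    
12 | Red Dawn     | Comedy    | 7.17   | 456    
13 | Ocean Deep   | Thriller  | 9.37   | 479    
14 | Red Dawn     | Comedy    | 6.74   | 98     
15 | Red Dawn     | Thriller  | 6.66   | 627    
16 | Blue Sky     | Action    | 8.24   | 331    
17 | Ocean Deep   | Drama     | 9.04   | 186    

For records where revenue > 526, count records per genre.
SELECT genre, COUNT(*)
FROM movies
WHERE revenue > 526
GROUP BY genre

Note: WHERE filters rows before grouping.

Result:
  Action: 1
  Animation: 1
  Thriller: 3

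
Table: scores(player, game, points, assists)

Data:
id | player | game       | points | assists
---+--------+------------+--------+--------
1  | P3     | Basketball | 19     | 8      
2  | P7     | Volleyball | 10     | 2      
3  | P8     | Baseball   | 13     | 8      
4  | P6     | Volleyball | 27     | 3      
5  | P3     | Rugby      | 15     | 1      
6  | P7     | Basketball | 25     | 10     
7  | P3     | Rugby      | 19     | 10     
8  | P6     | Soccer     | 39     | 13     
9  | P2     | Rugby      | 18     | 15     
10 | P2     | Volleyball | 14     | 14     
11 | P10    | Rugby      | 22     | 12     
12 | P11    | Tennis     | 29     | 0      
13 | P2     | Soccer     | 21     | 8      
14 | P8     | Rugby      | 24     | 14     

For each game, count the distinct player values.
SELECT game, COUNT(DISTINCT player)
FROM scores
GROUP BY game

Result:
  Baseball: 1 distinct
  Basketball: 2 distinct
  Rugby: 4 distinct
  Soccer: 2 distinct
  Tennis: 1 distinct
  Volleyball: 3 distinct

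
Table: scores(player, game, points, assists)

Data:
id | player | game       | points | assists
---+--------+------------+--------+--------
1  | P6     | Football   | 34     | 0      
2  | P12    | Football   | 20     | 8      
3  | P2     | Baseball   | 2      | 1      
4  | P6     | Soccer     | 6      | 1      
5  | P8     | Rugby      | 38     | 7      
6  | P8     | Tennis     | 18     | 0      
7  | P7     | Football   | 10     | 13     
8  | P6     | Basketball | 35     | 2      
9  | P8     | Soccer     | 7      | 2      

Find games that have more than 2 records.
SELECT game, COUNT(*) as cnt
FROM scores
GROUP BY game
HAVING COUNT(*) > 2

Result:
  Football: 3

Note: HAVING filters groups after aggregation, WHERE filters rows before.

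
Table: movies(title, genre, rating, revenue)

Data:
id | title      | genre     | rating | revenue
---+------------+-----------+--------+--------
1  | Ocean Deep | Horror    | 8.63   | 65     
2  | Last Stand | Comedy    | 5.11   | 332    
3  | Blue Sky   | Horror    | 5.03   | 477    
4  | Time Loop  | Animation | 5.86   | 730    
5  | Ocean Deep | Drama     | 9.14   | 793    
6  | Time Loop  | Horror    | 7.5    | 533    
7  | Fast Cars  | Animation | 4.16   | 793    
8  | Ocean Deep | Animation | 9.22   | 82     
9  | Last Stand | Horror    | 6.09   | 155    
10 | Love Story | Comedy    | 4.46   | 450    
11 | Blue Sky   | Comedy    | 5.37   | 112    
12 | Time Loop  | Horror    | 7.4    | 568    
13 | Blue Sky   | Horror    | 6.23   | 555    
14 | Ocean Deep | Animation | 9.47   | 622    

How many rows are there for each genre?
SELECT genre, COUNT(*) as count
FROM movies
GROUP BY genre

Result:
  Animation: 4
  Comedy: 3
  Drama: 1
  Horror: 6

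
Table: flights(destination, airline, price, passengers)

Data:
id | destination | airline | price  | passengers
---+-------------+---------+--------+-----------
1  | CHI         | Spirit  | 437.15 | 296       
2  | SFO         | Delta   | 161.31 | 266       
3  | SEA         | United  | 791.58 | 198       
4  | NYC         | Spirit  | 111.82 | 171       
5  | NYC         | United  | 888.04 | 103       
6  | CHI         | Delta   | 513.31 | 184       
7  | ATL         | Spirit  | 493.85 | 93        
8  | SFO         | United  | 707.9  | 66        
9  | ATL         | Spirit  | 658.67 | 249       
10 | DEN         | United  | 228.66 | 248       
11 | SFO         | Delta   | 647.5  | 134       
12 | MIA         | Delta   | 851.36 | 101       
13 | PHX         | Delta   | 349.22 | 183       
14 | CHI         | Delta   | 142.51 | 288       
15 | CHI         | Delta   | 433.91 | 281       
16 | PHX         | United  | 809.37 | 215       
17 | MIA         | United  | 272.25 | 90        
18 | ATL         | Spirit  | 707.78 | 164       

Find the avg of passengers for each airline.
SELECT airline, AVG(passengers) as result
FROM flights
GROUP BY airline

Result:
  Delta: 205.29
  Spirit: 194.60
  United: 153.33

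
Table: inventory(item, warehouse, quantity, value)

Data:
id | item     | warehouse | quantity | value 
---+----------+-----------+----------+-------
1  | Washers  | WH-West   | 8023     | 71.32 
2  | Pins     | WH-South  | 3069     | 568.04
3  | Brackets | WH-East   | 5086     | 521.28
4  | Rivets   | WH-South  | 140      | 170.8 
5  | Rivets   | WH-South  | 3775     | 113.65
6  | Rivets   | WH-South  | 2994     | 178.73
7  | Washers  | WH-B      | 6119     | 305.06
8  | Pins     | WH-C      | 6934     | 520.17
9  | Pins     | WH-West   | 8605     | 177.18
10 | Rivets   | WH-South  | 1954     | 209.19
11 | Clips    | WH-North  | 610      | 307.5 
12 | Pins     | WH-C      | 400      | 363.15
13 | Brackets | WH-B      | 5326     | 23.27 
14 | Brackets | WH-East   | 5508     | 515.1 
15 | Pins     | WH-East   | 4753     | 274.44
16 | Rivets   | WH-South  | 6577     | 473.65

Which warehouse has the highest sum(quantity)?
SELECT warehouse, SUM(quantity) as val
FROM inventory
GROUP BY warehouse
ORDER BY val DESC
LIMIT 1

Result: WH-South with sum(quantity) = 18509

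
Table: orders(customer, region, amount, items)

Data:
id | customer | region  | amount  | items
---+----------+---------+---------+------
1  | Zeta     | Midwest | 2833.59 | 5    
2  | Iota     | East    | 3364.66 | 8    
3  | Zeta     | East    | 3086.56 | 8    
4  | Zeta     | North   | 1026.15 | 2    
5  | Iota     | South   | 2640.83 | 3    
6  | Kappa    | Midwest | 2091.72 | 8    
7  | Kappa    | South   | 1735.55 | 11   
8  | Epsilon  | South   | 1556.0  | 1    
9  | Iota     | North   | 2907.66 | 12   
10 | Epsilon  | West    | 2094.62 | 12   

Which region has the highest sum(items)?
SELECT region, SUM(items) as val
FROM orders
GROUP BY region
ORDER BY val DESC
LIMIT 1

Result: East with sum(items) = 16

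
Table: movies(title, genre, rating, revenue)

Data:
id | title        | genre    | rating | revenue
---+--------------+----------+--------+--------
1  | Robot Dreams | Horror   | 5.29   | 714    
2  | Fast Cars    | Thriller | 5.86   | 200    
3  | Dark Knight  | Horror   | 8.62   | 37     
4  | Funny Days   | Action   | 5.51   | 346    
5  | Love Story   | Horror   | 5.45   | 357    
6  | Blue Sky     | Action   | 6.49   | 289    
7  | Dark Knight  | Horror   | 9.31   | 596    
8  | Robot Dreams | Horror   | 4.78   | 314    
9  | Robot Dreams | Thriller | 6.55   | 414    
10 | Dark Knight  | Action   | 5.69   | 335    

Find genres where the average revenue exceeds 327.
SELECT genre, AVG(revenue)
FROM movies
GROUP BY genre
HAVING AVG(revenue) > 327

Result:
  Horror: avg=403.60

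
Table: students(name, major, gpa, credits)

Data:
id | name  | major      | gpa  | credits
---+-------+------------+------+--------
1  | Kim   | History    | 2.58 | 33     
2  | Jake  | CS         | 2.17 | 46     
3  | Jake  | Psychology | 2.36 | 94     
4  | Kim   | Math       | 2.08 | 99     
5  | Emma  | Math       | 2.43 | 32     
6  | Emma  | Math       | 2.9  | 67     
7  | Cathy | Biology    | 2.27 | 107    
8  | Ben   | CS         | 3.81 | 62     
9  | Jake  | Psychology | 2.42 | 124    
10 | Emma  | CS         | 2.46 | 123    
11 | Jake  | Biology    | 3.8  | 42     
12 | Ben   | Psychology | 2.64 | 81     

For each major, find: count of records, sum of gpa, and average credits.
SELECT major,
       COUNT(*) as cnt,
       SUM(gpa) as total_gpa,
       AVG(credits) as avg_credits
FROM students
GROUP BY major

Result:
  Biology: 2 records, 6.07 total gpa, 74.50 avg credits
  CS: 3 records, 8.44 total gpa, 77.00 avg credits
  History: 1 records, 2.58 total gpa, 33.00 avg credits
  Math: 3 records, 7.41 total gpa, 66.00 avg credits
  Psychology: 3 records, 7.42 total gpa, 99.67 avg credits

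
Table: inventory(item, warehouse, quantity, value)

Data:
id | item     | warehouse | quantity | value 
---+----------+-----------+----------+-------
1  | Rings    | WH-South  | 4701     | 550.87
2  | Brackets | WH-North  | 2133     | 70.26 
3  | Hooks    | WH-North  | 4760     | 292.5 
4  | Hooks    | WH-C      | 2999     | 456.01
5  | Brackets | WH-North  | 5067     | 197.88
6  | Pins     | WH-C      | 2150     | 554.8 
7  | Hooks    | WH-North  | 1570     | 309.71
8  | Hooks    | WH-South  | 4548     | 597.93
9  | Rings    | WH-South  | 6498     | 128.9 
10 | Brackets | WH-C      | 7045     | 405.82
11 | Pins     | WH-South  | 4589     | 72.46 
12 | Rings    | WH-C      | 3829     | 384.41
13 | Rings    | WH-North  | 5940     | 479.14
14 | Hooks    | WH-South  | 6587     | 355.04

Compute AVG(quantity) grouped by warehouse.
SELECT warehouse, AVG(quantity) as result
FROM inventory
GROUP BY warehouse

Result:
  WH-C: 4005.75
  WH-North: 3894.00
  WH-South: 5384.60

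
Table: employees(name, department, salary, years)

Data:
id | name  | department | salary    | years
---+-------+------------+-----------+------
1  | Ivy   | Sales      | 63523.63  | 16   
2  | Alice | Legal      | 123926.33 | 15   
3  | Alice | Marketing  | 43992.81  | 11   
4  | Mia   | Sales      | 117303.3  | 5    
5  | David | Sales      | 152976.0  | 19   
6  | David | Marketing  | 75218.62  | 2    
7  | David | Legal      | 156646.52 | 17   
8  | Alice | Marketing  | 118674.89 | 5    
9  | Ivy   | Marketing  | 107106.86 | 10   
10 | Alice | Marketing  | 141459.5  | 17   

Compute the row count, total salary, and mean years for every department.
SELECT department,
       COUNT(*) as cnt,
       SUM(salary) as total_salary,
       AVG(years) as avg_years
FROM employees
GROUP BY department

Result:
  Legal: 2 records, 280572.85 total salary, 16.00 avg years
  Marketing: 5 records, 486452.68 total salary, 9.00 avg years
  Sales: 3 records, 333802.93 total salary, 13.33 avg years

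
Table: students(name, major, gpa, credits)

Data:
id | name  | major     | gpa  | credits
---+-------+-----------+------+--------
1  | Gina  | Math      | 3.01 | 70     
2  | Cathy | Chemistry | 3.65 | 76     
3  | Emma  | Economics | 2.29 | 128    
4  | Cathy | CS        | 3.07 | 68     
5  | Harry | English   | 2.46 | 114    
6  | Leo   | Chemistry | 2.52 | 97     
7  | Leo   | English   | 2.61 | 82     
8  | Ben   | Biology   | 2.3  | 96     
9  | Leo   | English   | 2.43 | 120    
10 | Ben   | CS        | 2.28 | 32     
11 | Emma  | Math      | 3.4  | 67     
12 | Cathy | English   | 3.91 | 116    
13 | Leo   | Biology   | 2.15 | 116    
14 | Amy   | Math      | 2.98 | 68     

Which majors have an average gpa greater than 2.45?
SELECT major, AVG(gpa)
FROM students
GROUP BY major
HAVING AVG(gpa) > 2.45

Result:
  CS: avg=2.68
  Chemistry: avg=3.09
  English: avg=2.85
  Math: avg=3.13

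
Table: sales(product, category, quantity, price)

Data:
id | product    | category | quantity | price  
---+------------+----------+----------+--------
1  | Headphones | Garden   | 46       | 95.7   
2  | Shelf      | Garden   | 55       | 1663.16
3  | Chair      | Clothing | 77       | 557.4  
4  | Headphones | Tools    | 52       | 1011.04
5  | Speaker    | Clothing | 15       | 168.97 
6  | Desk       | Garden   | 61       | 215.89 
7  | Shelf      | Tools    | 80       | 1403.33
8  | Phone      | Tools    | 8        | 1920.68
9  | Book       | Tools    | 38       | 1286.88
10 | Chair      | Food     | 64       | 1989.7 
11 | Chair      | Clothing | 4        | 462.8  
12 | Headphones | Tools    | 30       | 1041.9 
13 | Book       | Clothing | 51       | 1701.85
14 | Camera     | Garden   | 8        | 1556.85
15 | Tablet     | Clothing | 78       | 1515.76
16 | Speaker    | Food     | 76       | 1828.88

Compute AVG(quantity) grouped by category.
SELECT category, AVG(quantity) as result
FROM sales
GROUP BY category

Result:
  Clothing: 45.00
  Food: 70.00
  Garden: 42.50
  Tools: 41.60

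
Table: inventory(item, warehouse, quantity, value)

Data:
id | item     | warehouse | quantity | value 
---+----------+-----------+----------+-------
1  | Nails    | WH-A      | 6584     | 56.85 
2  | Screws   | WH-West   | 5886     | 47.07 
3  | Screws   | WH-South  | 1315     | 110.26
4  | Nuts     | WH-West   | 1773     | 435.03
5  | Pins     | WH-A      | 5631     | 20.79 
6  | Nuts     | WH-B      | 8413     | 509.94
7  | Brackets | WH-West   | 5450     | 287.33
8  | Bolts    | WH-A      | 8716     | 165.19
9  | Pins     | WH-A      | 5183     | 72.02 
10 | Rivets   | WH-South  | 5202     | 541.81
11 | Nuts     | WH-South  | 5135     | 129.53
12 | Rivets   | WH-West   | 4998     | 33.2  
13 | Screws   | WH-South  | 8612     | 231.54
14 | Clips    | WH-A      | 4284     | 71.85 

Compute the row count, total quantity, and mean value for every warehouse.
SELECT warehouse,
       COUNT(*) as cnt,
       SUM(quantity) as total_quantity,
       AVG(value) as avg_value
FROM inventory
GROUP BY warehouse

Result:
  WH-A: 5 records, 30398 total quantity, 77.34 avg value
  WH-B: 1 records, 8413 total quantity, 509.94 avg value
  WH-South: 4 records, 20264 total quantity, 253.29 avg value
  WH-West: 4 records, 18107 total quantity, 200.66 avg value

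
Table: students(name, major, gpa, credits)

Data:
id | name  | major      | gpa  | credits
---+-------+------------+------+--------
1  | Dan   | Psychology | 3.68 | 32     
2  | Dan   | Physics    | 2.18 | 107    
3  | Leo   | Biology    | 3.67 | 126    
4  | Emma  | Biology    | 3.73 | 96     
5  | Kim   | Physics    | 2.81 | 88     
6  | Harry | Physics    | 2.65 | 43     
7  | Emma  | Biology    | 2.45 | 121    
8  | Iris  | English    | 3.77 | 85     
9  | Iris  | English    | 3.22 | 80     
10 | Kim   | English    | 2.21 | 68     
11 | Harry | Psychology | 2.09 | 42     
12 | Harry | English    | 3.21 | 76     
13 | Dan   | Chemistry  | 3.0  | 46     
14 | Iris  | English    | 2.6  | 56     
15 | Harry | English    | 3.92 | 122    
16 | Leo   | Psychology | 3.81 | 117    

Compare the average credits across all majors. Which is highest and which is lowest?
SELECT major, AVG(credits)
FROM students
GROUP BY major
ORDER BY AVG(credits)

All groups:
  Chemistry: 46.00
  Psychology: 63.67
  Physics: 79.33
  English: 81.17
  Biology: 114.33

Highest: Biology (114.33)
Lowest: Chemistry (46.00)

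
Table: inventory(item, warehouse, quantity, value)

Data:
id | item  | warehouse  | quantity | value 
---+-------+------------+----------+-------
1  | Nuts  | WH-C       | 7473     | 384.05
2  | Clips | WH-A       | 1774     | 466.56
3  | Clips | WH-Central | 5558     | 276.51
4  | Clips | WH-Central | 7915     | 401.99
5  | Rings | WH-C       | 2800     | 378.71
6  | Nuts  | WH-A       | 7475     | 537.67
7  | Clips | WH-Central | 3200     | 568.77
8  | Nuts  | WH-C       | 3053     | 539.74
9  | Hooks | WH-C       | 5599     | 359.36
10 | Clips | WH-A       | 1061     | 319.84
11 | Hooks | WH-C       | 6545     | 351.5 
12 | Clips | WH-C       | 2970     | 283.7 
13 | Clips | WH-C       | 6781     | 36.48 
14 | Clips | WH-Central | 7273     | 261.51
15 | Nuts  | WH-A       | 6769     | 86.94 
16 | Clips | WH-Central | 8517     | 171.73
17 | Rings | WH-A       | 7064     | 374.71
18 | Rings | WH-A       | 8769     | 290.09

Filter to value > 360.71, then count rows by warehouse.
SELECT warehouse, COUNT(*)
FROM inventory
WHERE value > 360.71
GROUP BY warehouse

Note: WHERE filters rows before grouping.

Result:
  WH-A: 3
  WH-C: 3
  WH-Central: 2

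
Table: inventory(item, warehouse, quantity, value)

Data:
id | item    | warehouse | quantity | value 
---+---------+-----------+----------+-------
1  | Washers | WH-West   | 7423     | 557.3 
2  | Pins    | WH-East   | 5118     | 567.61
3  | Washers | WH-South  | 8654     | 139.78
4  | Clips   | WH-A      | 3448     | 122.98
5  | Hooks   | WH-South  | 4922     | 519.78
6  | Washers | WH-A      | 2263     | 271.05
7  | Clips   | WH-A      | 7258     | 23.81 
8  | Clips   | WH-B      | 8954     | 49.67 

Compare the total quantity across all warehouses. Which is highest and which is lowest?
SELECT warehouse, SUM(quantity)
FROM inventory
GROUP BY warehouse
ORDER BY SUM(quantity)

All groups:
  WH-East: 5118
  WH-West: 7423
  WH-B: 8954
  WH-A: 12969
  WH-South: 13576

Highest: WH-South (13576)
Lowest: WH-East (5118)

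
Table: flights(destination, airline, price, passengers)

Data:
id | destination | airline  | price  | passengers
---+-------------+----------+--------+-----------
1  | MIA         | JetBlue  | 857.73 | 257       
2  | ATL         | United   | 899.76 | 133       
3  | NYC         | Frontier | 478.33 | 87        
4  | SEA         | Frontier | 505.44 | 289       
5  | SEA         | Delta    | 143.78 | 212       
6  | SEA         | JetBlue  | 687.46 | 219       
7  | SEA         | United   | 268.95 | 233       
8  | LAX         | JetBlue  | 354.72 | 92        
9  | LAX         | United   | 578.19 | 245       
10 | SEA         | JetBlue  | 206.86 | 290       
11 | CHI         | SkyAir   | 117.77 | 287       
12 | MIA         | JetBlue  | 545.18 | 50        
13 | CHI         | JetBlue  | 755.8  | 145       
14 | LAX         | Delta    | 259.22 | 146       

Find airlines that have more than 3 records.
SELECT airline, COUNT(*) as cnt
FROM flights
GROUP BY airline
HAVING COUNT(*) > 3

Result:
  JetBlue: 6

Note: HAVING filters groups after aggregation, WHERE filters rows before.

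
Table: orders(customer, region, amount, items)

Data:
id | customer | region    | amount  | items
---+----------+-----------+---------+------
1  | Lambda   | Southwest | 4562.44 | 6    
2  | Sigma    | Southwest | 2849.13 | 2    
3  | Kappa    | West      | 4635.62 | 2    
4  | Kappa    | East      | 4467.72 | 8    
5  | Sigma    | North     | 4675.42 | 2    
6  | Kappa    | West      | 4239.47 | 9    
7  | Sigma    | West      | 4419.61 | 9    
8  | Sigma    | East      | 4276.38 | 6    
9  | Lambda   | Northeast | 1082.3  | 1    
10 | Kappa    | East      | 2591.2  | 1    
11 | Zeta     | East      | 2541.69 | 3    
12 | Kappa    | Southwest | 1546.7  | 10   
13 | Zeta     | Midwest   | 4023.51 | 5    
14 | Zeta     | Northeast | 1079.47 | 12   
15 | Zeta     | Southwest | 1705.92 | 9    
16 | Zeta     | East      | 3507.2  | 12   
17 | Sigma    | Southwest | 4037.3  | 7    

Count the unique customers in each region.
SELECT region, COUNT(DISTINCT customer)
FROM orders
GROUP BY region

Result:
  East: 3 distinct
  Midwest: 1 distinct
  North: 1 distinct
  Northeast: 2 distinct
  Southwest: 4 distinct
  West: 2 distinct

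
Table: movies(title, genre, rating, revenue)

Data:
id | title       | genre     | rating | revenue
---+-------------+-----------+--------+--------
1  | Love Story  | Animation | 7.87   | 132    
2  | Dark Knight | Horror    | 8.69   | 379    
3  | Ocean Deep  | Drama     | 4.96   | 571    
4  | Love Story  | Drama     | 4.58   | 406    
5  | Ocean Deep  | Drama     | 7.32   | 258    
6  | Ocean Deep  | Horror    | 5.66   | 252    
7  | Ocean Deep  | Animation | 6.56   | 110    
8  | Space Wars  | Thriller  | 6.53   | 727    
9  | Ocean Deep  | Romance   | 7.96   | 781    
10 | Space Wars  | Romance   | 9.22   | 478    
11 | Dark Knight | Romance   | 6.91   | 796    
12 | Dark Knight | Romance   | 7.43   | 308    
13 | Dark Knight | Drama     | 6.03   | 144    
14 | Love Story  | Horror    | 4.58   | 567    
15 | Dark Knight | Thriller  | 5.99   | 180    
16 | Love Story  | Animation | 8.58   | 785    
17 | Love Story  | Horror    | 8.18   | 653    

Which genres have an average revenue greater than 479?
SELECT genre, AVG(revenue)
FROM movies
GROUP BY genre
HAVING AVG(revenue) > 479

Result:
  Romance: avg=590.75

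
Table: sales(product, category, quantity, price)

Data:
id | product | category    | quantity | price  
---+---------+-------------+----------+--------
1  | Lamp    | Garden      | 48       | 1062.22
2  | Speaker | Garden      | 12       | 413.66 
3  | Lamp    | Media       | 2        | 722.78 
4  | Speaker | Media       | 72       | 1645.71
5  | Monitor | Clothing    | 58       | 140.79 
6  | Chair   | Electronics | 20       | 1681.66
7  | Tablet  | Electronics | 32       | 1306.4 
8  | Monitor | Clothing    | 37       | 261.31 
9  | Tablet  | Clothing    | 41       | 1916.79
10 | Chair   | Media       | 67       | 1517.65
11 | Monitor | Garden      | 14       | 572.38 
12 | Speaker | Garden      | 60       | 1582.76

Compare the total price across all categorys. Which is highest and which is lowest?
SELECT category, SUM(price)
FROM sales
GROUP BY category
ORDER BY SUM(price)

All groups:
  Clothing: 2318.89
  Electronics: 2988.06
  Garden: 3631.02
  Media: 3886.14

Highest: Media (3886.14)
Lowest: Clothing (2318.89)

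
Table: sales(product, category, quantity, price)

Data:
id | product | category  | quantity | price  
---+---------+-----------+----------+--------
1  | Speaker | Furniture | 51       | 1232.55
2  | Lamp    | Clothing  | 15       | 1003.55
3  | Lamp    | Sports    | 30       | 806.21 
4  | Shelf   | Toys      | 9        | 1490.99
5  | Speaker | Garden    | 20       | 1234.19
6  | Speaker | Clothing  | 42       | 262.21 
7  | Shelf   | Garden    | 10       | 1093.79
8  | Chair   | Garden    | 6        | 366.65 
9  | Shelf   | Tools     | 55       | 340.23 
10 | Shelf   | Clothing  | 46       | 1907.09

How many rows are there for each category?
SELECT category, COUNT(*) as count
FROM sales
GROUP BY category

Result:
  Clothing: 3
  Furniture: 1
  Garden: 3
  Sports: 1
  Tools: 1
  Toys: 1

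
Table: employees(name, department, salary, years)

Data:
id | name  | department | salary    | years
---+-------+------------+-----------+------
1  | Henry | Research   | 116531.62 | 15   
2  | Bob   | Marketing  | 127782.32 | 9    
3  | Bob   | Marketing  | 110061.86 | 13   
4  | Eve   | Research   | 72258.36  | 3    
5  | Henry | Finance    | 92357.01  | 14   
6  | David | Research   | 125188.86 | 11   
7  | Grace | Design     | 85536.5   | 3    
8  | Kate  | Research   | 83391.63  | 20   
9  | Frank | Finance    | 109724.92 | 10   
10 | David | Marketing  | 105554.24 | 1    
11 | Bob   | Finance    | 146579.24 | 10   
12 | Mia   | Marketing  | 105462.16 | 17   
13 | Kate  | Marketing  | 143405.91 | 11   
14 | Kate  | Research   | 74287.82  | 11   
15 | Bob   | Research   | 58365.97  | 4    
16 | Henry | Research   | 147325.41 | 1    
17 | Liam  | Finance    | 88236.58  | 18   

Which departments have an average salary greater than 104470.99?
SELECT department, AVG(salary)
FROM employees
GROUP BY department
HAVING AVG(salary) > 104470.99

Result:
  Finance: avg=109224.44
  Marketing: avg=118453.30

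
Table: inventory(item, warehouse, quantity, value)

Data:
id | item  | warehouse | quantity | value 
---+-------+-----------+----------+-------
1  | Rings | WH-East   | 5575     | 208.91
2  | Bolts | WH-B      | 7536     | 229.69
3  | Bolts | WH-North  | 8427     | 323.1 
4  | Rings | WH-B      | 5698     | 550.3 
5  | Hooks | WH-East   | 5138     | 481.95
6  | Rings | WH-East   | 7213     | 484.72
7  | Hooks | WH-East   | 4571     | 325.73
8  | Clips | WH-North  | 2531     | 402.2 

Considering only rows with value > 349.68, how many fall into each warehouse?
SELECT warehouse, COUNT(*)
FROM inventory
WHERE value > 349.68
GROUP BY warehouse

Note: WHERE filters rows before grouping.

Result:
  WH-B: 1
  WH-East: 2
  WH-North: 1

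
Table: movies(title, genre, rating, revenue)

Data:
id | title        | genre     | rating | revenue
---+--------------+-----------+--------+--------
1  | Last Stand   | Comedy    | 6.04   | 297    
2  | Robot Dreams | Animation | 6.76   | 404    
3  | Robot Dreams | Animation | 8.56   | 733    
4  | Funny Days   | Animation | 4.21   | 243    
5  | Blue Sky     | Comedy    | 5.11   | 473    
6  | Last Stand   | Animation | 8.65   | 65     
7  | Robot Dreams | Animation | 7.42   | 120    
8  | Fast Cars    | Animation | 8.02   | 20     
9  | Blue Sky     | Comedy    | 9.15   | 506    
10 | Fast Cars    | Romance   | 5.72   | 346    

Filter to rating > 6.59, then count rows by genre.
SELECT genre, COUNT(*)
FROM movies
WHERE rating > 6.59
GROUP BY genre

Note: WHERE filters rows before grouping.

Result:
  Animation: 5
  Comedy: 1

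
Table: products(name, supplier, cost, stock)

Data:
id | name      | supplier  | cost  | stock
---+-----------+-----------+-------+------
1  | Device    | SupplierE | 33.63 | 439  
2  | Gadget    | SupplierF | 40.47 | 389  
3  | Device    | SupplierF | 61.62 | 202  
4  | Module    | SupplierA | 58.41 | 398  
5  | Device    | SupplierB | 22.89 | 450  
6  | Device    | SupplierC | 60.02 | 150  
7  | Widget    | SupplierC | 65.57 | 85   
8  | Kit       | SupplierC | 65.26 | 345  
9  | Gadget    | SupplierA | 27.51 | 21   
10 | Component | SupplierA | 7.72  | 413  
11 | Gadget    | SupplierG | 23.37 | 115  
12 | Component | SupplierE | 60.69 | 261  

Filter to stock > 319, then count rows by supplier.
SELECT supplier, COUNT(*)
FROM products
WHERE stock > 319
GROUP BY supplier

Note: WHERE filters rows before grouping.

Result:
  SupplierA: 2
  SupplierB: 1
  SupplierC: 1
  SupplierE: 1
  SupplierF: 1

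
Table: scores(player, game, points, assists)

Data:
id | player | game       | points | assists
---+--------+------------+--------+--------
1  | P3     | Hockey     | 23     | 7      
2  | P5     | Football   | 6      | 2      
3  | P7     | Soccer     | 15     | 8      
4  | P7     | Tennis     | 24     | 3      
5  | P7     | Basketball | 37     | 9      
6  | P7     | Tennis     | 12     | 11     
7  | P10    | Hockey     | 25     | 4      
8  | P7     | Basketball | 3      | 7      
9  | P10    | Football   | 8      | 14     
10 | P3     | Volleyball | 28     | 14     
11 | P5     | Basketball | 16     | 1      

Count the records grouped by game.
SELECT game, COUNT(*) as count
FROM scores
GROUP BY game

Result:
  Basketball: 3
  Football: 2
  Hockey: 2
  Soccer: 1
  Tennis: 2
  Volleyball: 1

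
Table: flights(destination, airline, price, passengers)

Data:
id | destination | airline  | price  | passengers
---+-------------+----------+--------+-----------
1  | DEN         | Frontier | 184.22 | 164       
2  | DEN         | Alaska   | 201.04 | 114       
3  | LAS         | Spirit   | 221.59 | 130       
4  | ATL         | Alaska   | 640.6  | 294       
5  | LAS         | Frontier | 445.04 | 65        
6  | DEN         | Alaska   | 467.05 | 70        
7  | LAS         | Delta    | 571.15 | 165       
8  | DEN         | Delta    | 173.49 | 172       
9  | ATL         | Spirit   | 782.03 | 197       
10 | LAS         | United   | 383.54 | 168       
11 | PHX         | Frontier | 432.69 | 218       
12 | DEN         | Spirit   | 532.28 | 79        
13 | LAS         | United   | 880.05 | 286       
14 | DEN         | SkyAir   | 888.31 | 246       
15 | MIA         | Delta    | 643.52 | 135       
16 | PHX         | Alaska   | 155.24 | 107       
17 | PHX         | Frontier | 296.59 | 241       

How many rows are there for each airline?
SELECT airline, COUNT(*) as count
FROM flights
GROUP BY airline

Result:
  Alaska: 4
  Delta: 3
  Frontier: 4
  SkyAir: 1
  Spirit: 3
  United: 2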